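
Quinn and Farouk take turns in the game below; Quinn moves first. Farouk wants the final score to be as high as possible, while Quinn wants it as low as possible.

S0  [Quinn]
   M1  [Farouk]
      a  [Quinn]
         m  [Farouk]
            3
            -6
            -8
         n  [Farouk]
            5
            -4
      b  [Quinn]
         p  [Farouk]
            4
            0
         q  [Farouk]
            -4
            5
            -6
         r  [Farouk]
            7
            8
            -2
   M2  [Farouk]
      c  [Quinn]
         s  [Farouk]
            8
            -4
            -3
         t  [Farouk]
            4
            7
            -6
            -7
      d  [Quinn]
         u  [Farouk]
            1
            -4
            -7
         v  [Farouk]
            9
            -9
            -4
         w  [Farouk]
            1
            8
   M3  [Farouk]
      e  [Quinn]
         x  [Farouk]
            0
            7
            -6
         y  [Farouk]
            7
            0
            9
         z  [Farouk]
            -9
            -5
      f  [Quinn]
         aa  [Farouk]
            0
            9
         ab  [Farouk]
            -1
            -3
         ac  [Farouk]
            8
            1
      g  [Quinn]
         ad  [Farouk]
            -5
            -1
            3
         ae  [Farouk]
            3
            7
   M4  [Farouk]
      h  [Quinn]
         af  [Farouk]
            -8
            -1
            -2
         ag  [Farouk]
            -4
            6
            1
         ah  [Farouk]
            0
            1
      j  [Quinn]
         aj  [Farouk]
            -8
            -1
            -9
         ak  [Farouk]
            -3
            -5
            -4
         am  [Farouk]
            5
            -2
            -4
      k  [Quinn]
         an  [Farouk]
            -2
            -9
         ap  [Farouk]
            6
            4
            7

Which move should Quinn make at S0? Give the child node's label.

M4

m (Farouk): max(3, -6, -8) = 3
n (Farouk): max(5, -4) = 5
a (Quinn): min(3, 5) = 3
p (Farouk): max(4, 0) = 4
q (Farouk): max(-4, 5, -6) = 5
r (Farouk): max(7, 8, -2) = 8
b (Quinn): min(4, 5, 8) = 4
M1 (Farouk): max(3, 4) = 4
s (Farouk): max(8, -4, -3) = 8
t (Farouk): max(4, 7, -6, -7) = 7
c (Quinn): min(8, 7) = 7
u (Farouk): max(1, -4, -7) = 1
v (Farouk): max(9, -9, -4) = 9
w (Farouk): max(1, 8) = 8
d (Quinn): min(1, 9, 8) = 1
M2 (Farouk): max(7, 1) = 7
x (Farouk): max(0, 7, -6) = 7
y (Farouk): max(7, 0, 9) = 9
z (Farouk): max(-9, -5) = -5
e (Quinn): min(7, 9, -5) = -5
aa (Farouk): max(0, 9) = 9
ab (Farouk): max(-1, -3) = -1
ac (Farouk): max(8, 1) = 8
f (Quinn): min(9, -1, 8) = -1
ad (Farouk): max(-5, -1, 3) = 3
ae (Farouk): max(3, 7) = 7
g (Quinn): min(3, 7) = 3
M3 (Farouk): max(-5, -1, 3) = 3
af (Farouk): max(-8, -1, -2) = -1
ag (Farouk): max(-4, 6, 1) = 6
ah (Farouk): max(0, 1) = 1
h (Quinn): min(-1, 6, 1) = -1
aj (Farouk): max(-8, -1, -9) = -1
ak (Farouk): max(-3, -5, -4) = -3
am (Farouk): max(5, -2, -4) = 5
j (Quinn): min(-1, -3, 5) = -3
an (Farouk): max(-2, -9) = -2
ap (Farouk): max(6, 4, 7) = 7
k (Quinn): min(-2, 7) = -2
M4 (Farouk): max(-1, -3, -2) = -1
S0 (Quinn): min(4, 7, 3, -1) = -1
Quinn at S0 wants the lowest of {M1=4, M2=7, M3=3, M4=-1}, so chooses M4.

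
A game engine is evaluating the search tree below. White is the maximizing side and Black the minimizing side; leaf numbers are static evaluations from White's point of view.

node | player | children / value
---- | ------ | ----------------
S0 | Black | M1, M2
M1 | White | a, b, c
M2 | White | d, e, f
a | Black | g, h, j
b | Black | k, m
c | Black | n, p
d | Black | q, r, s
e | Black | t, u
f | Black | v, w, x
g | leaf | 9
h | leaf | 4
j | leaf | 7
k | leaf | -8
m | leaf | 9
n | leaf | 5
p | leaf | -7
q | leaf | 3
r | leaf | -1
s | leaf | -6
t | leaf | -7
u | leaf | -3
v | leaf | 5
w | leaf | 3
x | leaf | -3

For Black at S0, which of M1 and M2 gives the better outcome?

M2

a (Black): min(9, 4, 7) = 4
b (Black): min(-8, 9) = -8
c (Black): min(5, -7) = -7
M1 (White): max(4, -8, -7) = 4
d (Black): min(3, -1, -6) = -6
e (Black): min(-7, -3) = -7
f (Black): min(5, 3, -3) = -3
M2 (White): max(-6, -7, -3) = -3
Black prefers the lower value; M1=4, M2=-3. M2 is better since -3 < 4.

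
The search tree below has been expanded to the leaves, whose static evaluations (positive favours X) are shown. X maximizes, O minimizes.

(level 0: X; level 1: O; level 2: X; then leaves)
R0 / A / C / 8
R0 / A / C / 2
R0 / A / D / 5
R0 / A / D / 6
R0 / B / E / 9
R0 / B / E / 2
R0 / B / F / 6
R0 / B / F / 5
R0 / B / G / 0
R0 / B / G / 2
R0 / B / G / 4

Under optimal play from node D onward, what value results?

6

D (X): max(5, 6) = 6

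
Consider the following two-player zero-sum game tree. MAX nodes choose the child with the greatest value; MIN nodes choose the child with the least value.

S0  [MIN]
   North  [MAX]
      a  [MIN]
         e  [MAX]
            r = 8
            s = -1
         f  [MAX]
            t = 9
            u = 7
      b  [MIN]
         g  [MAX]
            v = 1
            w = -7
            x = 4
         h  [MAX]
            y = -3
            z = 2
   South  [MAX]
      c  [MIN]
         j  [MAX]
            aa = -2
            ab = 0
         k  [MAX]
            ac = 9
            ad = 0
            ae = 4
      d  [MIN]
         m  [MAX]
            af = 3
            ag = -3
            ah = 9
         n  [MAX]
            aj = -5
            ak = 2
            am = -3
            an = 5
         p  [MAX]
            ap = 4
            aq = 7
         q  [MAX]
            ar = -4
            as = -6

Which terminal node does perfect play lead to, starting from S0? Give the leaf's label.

ab

e (MAX): max(8, -1) = 8
f (MAX): max(9, 7) = 9
a (MIN): min(8, 9) = 8
g (MAX): max(1, -7, 4) = 4
h (MAX): max(-3, 2) = 2
b (MIN): min(4, 2) = 2
North (MAX): max(8, 2) = 8
j (MAX): max(-2, 0) = 0
k (MAX): max(9, 0, 4) = 9
c (MIN): min(0, 9) = 0
m (MAX): max(3, -3, 9) = 9
n (MAX): max(-5, 2, -3, 5) = 5
p (MAX): max(4, 7) = 7
q (MAX): max(-4, -6) = -4
d (MIN): min(9, 5, 7, -4) = -4
South (MAX): max(0, -4) = 0
S0 (MIN): min(8, 0) = 0
At S0, MIN picks South (lowest: 0).
At South, MAX picks c (highest: 0).
At c, MIN picks j (lowest: 0).
At j, MAX picks ab (highest: 0).
Terminal value 0.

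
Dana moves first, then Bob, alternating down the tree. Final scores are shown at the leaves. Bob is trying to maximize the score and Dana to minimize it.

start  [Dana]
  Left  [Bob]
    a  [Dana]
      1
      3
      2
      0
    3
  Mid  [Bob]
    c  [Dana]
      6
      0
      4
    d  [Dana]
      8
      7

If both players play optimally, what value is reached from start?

3

a (Dana): min(1, 3, 2, 0) = 0
Left (Bob): max(0, 3) = 3
c (Dana): min(6, 0, 4) = 0
d (Dana): min(8, 7) = 7
Mid (Bob): max(0, 7) = 7
start (Dana): min(3, 7) = 3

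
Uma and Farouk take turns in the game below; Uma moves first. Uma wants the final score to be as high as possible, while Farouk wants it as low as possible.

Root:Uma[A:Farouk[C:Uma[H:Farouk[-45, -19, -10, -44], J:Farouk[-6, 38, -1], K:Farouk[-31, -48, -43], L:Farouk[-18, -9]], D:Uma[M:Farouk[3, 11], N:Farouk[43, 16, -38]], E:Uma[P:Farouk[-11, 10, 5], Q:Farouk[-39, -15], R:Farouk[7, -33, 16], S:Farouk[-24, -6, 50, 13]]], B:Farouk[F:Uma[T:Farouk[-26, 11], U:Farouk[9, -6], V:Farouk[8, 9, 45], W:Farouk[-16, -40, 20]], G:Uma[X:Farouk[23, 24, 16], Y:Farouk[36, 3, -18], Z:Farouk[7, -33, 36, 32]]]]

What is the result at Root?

H (Farouk): min(-45, -19, -10, -44) = -45
J (Farouk): min(-6, 38, -1) = -6
K (Farouk): min(-31, -48, -43) = -48
L (Farouk): min(-18, -9) = -18
C (Uma): max(-45, -6, -48, -18) = -6
M (Farouk): min(3, 11) = 3
N (Farouk): min(43, 16, -38) = -38
D (Uma): max(3, -38) = 3
P (Farouk): min(-11, 10, 5) = -11
Q (Farouk): min(-39, -15) = -39
R (Farouk): min(7, -33, 16) = -33
S (Farouk): min(-24, -6, 50, 13) = -24
E (Uma): max(-11, -39, -33, -24) = -11
A (Farouk): min(-6, 3, -11) = -11
T (Farouk): min(-26, 11) = -26
U (Farouk): min(9, -6) = -6
V (Farouk): min(8, 9, 45) = 8
W (Farouk): min(-16, -40, 20) = -40
F (Uma): max(-26, -6, 8, -40) = 8
X (Farouk): min(23, 24, 16) = 16
Y (Farouk): min(36, 3, -18) = -18
Z (Farouk): min(7, -33, 36, 32) = -33
G (Uma): max(16, -18, -33) = 16
B (Farouk): min(8, 16) = 8
Root (Uma): max(-11, 8) = 8

8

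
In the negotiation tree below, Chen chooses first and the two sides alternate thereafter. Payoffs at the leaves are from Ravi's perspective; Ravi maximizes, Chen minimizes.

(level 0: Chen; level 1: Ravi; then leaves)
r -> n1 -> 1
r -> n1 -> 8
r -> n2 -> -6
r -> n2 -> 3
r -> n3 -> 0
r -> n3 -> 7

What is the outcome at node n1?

8

n1 (Ravi): max(1, 8) = 8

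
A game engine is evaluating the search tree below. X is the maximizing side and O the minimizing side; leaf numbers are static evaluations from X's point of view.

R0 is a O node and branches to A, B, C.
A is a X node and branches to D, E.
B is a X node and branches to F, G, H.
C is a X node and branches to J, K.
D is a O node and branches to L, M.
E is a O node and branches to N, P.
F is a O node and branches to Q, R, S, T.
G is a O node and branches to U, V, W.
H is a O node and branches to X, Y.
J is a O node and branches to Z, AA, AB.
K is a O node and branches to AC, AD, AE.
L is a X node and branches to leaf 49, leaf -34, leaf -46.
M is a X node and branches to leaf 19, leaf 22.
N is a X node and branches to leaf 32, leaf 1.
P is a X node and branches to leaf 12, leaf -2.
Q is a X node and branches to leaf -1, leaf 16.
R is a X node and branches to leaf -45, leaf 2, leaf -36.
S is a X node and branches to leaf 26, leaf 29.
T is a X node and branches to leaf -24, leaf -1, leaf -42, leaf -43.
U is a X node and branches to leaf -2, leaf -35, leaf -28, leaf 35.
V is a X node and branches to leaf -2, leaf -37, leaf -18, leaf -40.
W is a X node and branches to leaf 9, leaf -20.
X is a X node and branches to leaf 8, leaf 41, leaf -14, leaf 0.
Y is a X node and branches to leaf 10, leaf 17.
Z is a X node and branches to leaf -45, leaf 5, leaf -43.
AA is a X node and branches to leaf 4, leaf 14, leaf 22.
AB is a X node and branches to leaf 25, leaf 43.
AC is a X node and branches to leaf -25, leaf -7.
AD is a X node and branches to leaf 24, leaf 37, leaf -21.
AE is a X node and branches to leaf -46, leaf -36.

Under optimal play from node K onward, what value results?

AC (X): max(-25, -7) = -7
AD (X): max(24, 37, -21) = 37
AE (X): max(-46, -36) = -36
K (O): min(-7, 37, -36) = -36

-36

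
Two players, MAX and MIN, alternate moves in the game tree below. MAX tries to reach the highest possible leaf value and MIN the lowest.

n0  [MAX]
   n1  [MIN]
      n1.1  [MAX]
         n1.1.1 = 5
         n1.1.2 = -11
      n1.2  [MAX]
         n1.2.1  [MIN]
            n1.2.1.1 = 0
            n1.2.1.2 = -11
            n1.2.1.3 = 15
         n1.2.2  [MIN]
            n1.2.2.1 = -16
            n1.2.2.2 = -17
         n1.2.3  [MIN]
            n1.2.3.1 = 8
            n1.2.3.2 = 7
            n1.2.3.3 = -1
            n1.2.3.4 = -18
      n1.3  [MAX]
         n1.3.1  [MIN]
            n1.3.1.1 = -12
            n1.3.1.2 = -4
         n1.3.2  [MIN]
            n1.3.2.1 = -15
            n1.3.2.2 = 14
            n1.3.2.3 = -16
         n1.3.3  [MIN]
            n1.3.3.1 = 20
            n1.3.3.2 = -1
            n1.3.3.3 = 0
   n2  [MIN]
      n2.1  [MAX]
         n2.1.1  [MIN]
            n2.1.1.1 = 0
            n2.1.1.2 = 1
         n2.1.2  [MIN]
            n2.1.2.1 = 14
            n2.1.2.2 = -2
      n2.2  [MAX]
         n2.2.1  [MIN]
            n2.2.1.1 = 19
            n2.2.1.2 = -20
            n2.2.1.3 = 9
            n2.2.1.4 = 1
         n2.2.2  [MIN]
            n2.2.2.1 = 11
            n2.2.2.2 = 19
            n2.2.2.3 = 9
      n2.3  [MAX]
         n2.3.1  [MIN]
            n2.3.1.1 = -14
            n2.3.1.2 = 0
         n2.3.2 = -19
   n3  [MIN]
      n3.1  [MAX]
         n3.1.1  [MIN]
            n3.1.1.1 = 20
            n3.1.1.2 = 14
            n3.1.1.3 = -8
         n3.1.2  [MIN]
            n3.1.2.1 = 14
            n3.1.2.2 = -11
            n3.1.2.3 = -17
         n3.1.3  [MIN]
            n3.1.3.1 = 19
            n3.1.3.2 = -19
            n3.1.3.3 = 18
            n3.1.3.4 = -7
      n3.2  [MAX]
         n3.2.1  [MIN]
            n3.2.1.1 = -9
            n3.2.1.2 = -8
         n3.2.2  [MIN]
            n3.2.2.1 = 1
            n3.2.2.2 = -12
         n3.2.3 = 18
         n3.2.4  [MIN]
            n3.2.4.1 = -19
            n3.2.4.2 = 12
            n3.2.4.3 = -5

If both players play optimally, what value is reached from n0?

-8

n1.1 (MAX): max(5, -11) = 5
n1.2.1 (MIN): min(0, -11, 15) = -11
n1.2.2 (MIN): min(-16, -17) = -17
n1.2.3 (MIN): min(8, 7, -1, -18) = -18
n1.2 (MAX): max(-11, -17, -18) = -11
n1.3.1 (MIN): min(-12, -4) = -12
n1.3.2 (MIN): min(-15, 14, -16) = -16
n1.3.3 (MIN): min(20, -1, 0) = -1
n1.3 (MAX): max(-12, -16, -1) = -1
n1 (MIN): min(5, -11, -1) = -11
n2.1.1 (MIN): min(0, 1) = 0
n2.1.2 (MIN): min(14, -2) = -2
n2.1 (MAX): max(0, -2) = 0
n2.2.1 (MIN): min(19, -20, 9, 1) = -20
n2.2.2 (MIN): min(11, 19, 9) = 9
n2.2 (MAX): max(-20, 9) = 9
n2.3.1 (MIN): min(-14, 0) = -14
n2.3 (MAX): max(-14, -19) = -14
n2 (MIN): min(0, 9, -14) = -14
n3.1.1 (MIN): min(20, 14, -8) = -8
n3.1.2 (MIN): min(14, -11, -17) = -17
n3.1.3 (MIN): min(19, -19, 18, -7) = -19
n3.1 (MAX): max(-8, -17, -19) = -8
n3.2.1 (MIN): min(-9, -8) = -9
n3.2.2 (MIN): min(1, -12) = -12
n3.2.4 (MIN): min(-19, 12, -5) = -19
n3.2 (MAX): max(-9, -12, 18, -19) = 18
n3 (MIN): min(-8, 18) = -8
n0 (MAX): max(-11, -14, -8) = -8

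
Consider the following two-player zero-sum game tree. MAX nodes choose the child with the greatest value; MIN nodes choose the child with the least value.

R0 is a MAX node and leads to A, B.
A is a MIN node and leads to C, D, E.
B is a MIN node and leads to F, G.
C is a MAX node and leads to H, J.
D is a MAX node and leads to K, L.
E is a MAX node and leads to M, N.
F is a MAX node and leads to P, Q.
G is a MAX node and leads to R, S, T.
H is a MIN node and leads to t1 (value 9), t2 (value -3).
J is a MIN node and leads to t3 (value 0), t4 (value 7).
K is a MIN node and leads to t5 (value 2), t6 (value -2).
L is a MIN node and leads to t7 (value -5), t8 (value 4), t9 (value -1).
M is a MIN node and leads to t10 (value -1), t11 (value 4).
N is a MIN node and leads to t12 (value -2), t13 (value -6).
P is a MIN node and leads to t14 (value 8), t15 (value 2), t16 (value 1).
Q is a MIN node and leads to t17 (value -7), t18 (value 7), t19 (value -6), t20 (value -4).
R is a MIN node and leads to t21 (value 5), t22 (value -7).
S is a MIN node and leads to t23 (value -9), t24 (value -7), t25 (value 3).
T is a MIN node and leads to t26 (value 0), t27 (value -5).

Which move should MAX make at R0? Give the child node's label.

A

H (MIN): min(9, -3) = -3
J (MIN): min(0, 7) = 0
C (MAX): max(-3, 0) = 0
K (MIN): min(2, -2) = -2
L (MIN): min(-5, 4, -1) = -5
D (MAX): max(-2, -5) = -2
M (MIN): min(-1, 4) = -1
N (MIN): min(-2, -6) = -6
E (MAX): max(-1, -6) = -1
A (MIN): min(0, -2, -1) = -2
P (MIN): min(8, 2, 1) = 1
Q (MIN): min(-7, 7, -6, -4) = -7
F (MAX): max(1, -7) = 1
R (MIN): min(5, -7) = -7
S (MIN): min(-9, -7, 3) = -9
T (MIN): min(0, -5) = -5
G (MAX): max(-7, -9, -5) = -5
B (MIN): min(1, -5) = -5
R0 (MAX): max(-2, -5) = -2
MAX at R0 wants the highest of {A=-2, B=-5}, so chooses A.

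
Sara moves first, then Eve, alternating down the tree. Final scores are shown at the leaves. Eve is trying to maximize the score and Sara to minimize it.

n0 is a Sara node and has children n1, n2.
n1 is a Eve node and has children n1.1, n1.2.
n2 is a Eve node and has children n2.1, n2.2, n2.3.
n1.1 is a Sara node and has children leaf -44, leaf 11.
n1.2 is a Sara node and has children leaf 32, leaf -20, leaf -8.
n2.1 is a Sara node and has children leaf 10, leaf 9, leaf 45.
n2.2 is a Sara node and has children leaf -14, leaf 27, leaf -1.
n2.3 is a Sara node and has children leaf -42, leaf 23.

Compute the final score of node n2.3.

n2.3 (Sara): min(-42, 23) = -42

-42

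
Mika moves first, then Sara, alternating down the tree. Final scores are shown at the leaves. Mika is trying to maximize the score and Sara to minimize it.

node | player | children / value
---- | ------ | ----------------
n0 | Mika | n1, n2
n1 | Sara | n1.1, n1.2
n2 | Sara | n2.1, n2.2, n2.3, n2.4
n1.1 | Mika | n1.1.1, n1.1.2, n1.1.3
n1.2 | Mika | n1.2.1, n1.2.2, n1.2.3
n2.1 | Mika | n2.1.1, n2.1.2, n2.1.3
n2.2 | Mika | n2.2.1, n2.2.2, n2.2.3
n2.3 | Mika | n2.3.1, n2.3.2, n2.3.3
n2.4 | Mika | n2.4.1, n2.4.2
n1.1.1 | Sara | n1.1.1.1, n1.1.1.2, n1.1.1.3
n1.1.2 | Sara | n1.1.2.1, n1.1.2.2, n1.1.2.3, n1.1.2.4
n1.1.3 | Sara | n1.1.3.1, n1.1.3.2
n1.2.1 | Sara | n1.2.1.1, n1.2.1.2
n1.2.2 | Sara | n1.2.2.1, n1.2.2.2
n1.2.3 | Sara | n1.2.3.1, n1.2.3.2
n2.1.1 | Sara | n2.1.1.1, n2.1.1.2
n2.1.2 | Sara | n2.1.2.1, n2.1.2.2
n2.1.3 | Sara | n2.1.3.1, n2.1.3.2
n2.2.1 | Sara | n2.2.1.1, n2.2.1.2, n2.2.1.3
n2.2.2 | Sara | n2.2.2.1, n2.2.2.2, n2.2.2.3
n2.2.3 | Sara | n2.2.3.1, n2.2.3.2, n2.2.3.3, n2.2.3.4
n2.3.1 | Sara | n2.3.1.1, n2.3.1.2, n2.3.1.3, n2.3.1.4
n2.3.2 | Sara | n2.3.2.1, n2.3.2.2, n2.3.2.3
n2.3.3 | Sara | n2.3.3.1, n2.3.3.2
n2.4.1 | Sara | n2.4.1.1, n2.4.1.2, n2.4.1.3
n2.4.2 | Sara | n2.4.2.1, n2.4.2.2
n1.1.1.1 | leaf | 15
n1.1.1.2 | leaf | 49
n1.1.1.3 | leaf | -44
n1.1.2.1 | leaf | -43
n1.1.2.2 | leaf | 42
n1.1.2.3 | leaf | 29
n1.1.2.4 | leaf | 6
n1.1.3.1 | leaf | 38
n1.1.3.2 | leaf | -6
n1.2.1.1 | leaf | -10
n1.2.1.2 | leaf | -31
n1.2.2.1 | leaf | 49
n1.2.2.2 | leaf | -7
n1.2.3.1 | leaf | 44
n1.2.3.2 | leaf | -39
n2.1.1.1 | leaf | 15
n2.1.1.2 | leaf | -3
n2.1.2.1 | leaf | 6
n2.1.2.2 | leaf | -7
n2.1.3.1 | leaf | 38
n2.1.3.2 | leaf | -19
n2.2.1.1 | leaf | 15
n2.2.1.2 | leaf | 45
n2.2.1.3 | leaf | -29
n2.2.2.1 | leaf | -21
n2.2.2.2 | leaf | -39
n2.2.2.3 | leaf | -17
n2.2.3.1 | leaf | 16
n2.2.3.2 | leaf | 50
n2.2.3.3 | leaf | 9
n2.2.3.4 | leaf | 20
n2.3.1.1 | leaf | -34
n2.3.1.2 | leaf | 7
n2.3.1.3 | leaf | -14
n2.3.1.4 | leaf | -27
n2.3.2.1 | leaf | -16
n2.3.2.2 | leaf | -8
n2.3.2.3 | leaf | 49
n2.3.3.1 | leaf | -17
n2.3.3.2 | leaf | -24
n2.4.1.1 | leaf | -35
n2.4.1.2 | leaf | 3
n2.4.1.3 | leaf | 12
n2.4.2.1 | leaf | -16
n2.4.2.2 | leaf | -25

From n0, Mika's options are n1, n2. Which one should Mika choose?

n1.1.1 (Sara): min(15, 49, -44) = -44
n1.1.2 (Sara): min(-43, 42, 29, 6) = -43
n1.1.3 (Sara): min(38, -6) = -6
n1.1 (Mika): max(-44, -43, -6) = -6
n1.2.1 (Sara): min(-10, -31) = -31
n1.2.2 (Sara): min(49, -7) = -7
n1.2.3 (Sara): min(44, -39) = -39
n1.2 (Mika): max(-31, -7, -39) = -7
n1 (Sara): min(-6, -7) = -7
n2.1.1 (Sara): min(15, -3) = -3
n2.1.2 (Sara): min(6, -7) = -7
n2.1.3 (Sara): min(38, -19) = -19
n2.1 (Mika): max(-3, -7, -19) = -3
n2.2.1 (Sara): min(15, 45, -29) = -29
n2.2.2 (Sara): min(-21, -39, -17) = -39
n2.2.3 (Sara): min(16, 50, 9, 20) = 9
n2.2 (Mika): max(-29, -39, 9) = 9
n2.3.1 (Sara): min(-34, 7, -14, -27) = -34
n2.3.2 (Sara): min(-16, -8, 49) = -16
n2.3.3 (Sara): min(-17, -24) = -24
n2.3 (Mika): max(-34, -16, -24) = -16
n2.4.1 (Sara): min(-35, 3, 12) = -35
n2.4.2 (Sara): min(-16, -25) = -25
n2.4 (Mika): max(-35, -25) = -25
n2 (Sara): min(-3, 9, -16, -25) = -25
n0 (Mika): max(-7, -25) = -7
Mika at n0 wants the highest of {n1=-7, n2=-25}, so chooses n1.

n1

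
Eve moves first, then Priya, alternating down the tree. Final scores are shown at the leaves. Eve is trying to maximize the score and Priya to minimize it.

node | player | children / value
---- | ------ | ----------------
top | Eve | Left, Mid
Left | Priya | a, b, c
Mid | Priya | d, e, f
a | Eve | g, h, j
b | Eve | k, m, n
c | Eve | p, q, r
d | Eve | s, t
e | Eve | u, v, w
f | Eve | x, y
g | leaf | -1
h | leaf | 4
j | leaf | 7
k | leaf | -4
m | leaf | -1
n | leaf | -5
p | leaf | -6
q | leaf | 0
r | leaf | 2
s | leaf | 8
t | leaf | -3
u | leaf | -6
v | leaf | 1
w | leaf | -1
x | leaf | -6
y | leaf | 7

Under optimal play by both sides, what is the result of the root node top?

a (Eve): max(-1, 4, 7) = 7
b (Eve): max(-4, -1, -5) = -1
c (Eve): max(-6, 0, 2) = 2
Left (Priya): min(7, -1, 2) = -1
d (Eve): max(8, -3) = 8
e (Eve): max(-6, 1, -1) = 1
f (Eve): max(-6, 7) = 7
Mid (Priya): min(8, 1, 7) = 1
top (Eve): max(-1, 1) = 1

1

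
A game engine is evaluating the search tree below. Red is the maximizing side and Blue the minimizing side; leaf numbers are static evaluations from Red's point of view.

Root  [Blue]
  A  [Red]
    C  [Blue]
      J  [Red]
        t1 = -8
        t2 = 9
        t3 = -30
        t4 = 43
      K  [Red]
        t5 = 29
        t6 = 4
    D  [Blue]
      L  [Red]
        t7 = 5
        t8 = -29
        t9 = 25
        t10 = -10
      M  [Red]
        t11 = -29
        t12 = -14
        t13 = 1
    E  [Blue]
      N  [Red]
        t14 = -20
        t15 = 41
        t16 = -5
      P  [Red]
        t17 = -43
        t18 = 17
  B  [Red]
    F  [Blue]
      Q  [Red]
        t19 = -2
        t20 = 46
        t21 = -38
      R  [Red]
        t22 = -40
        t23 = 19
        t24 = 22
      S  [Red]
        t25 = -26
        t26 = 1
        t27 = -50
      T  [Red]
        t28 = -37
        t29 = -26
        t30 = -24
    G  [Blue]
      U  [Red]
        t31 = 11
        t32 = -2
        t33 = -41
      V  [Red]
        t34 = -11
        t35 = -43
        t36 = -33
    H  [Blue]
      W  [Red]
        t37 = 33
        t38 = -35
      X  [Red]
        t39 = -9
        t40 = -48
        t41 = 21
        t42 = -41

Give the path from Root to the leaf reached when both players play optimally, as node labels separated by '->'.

J (Red): max(-8, 9, -30, 43) = 43
K (Red): max(29, 4) = 29
C (Blue): min(43, 29) = 29
L (Red): max(5, -29, 25, -10) = 25
M (Red): max(-29, -14, 1) = 1
D (Blue): min(25, 1) = 1
N (Red): max(-20, 41, -5) = 41
P (Red): max(-43, 17) = 17
E (Blue): min(41, 17) = 17
A (Red): max(29, 1, 17) = 29
Q (Red): max(-2, 46, -38) = 46
R (Red): max(-40, 19, 22) = 22
S (Red): max(-26, 1, -50) = 1
T (Red): max(-37, -26, -24) = -24
F (Blue): min(46, 22, 1, -24) = -24
U (Red): max(11, -2, -41) = 11
V (Red): max(-11, -43, -33) = -11
G (Blue): min(11, -11) = -11
W (Red): max(33, -35) = 33
X (Red): max(-9, -48, 21, -41) = 21
H (Blue): min(33, 21) = 21
B (Red): max(-24, -11, 21) = 21
Root (Blue): min(29, 21) = 21
At Root, Blue picks B (lowest: 21).
At B, Red picks H (highest: 21).
At H, Blue picks X (lowest: 21).
At X, Red picks t41 (highest: 21).
Terminal value 21.

Root -> B -> H -> X -> t41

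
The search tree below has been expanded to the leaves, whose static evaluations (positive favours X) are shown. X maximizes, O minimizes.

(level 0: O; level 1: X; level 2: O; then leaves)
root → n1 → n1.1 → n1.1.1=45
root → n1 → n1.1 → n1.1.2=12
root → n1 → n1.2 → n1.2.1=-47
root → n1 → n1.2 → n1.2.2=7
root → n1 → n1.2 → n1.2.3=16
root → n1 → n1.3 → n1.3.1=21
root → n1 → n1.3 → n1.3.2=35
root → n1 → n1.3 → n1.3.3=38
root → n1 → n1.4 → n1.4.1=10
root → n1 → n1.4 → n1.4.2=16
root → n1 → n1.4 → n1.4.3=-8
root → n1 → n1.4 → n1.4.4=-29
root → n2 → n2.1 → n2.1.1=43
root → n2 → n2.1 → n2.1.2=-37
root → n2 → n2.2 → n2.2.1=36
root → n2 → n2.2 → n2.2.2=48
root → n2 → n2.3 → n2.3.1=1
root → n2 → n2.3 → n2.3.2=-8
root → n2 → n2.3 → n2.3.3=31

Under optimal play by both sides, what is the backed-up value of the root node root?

21

n1.1 (O): min(45, 12) = 12
n1.2 (O): min(-47, 7, 16) = -47
n1.3 (O): min(21, 35, 38) = 21
n1.4 (O): min(10, 16, -8, -29) = -29
n1 (X): max(12, -47, 21, -29) = 21
n2.1 (O): min(43, -37) = -37
n2.2 (O): min(36, 48) = 36
n2.3 (O): min(1, -8, 31) = -8
n2 (X): max(-37, 36, -8) = 36
root (O): min(21, 36) = 21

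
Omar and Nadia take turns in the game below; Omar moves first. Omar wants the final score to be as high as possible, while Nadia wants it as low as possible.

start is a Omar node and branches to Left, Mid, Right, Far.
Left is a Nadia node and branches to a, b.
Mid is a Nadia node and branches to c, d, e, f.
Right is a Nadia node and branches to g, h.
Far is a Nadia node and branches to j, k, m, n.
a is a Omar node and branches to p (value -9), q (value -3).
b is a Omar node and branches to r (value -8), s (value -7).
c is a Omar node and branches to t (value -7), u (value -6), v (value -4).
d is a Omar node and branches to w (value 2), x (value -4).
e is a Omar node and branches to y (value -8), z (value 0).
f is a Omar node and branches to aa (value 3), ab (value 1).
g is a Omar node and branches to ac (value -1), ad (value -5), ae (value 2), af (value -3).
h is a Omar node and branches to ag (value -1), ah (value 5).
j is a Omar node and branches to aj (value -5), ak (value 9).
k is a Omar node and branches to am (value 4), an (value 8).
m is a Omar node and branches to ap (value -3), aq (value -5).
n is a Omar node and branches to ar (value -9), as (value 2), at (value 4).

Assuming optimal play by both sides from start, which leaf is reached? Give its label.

ae

a (Omar): max(-9, -3) = -3
b (Omar): max(-8, -7) = -7
Left (Nadia): min(-3, -7) = -7
c (Omar): max(-7, -6, -4) = -4
d (Omar): max(2, -4) = 2
e (Omar): max(-8, 0) = 0
f (Omar): max(3, 1) = 3
Mid (Nadia): min(-4, 2, 0, 3) = -4
g (Omar): max(-1, -5, 2, -3) = 2
h (Omar): max(-1, 5) = 5
Right (Nadia): min(2, 5) = 2
j (Omar): max(-5, 9) = 9
k (Omar): max(4, 8) = 8
m (Omar): max(-3, -5) = -3
n (Omar): max(-9, 2, 4) = 4
Far (Nadia): min(9, 8, -3, 4) = -3
start (Omar): max(-7, -4, 2, -3) = 2
At start, Omar picks Right (highest: 2).
At Right, Nadia picks g (lowest: 2).
At g, Omar picks ae (highest: 2).
Terminal value 2.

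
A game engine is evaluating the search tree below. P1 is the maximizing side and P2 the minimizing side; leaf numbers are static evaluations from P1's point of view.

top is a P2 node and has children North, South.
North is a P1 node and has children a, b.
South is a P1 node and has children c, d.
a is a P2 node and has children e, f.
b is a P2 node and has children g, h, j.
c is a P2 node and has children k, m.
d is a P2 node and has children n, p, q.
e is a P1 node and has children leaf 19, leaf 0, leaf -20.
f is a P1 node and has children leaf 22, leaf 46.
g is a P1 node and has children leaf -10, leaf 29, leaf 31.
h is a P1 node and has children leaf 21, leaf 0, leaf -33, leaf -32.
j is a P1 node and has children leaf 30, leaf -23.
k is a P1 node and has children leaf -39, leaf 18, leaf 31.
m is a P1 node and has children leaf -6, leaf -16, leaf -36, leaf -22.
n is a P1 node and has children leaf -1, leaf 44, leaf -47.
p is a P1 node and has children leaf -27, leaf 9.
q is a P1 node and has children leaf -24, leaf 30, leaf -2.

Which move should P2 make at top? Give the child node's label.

South

e (P1): max(19, 0, -20) = 19
f (P1): max(22, 46) = 46
a (P2): min(19, 46) = 19
g (P1): max(-10, 29, 31) = 31
h (P1): max(21, 0, -33, -32) = 21
j (P1): max(30, -23) = 30
b (P2): min(31, 21, 30) = 21
North (P1): max(19, 21) = 21
k (P1): max(-39, 18, 31) = 31
m (P1): max(-6, -16, -36, -22) = -6
c (P2): min(31, -6) = -6
n (P1): max(-1, 44, -47) = 44
p (P1): max(-27, 9) = 9
q (P1): max(-24, 30, -2) = 30
d (P2): min(44, 9, 30) = 9
South (P1): max(-6, 9) = 9
top (P2): min(21, 9) = 9
P2 at top wants the lowest of {North=21, South=9}, so chooses South.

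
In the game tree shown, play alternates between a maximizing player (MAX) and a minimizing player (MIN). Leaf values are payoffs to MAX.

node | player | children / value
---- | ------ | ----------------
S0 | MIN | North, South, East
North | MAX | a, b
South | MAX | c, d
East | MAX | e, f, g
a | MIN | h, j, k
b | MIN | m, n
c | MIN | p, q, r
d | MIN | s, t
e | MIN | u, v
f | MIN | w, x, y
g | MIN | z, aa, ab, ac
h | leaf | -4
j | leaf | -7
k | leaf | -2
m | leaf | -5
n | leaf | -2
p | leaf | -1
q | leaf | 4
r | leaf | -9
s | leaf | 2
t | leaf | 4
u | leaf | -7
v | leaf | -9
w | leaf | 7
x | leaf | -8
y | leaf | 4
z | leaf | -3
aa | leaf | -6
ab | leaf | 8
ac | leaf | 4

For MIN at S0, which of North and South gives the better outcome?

a (MIN): min(-4, -7, -2) = -7
b (MIN): min(-5, -2) = -5
North (MAX): max(-7, -5) = -5
c (MIN): min(-1, 4, -9) = -9
d (MIN): min(2, 4) = 2
South (MAX): max(-9, 2) = 2
MIN prefers the lower value; North=-5, South=2. North is better since -5 < 2.

North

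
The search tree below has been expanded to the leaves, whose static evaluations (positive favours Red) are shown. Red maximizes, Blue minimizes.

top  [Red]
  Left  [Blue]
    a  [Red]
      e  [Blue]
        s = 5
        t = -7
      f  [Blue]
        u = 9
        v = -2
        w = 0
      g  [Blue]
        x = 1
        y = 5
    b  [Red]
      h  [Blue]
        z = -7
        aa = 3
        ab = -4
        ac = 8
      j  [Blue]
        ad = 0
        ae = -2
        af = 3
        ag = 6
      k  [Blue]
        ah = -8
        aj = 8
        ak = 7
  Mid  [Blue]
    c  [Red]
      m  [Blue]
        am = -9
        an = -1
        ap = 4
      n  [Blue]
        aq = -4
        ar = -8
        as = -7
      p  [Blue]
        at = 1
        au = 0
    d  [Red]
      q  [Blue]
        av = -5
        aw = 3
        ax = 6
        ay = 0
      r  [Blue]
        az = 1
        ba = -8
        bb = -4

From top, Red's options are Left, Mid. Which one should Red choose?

e (Blue): min(5, -7) = -7
f (Blue): min(9, -2, 0) = -2
g (Blue): min(1, 5) = 1
a (Red): max(-7, -2, 1) = 1
h (Blue): min(-7, 3, -4, 8) = -7
j (Blue): min(0, -2, 3, 6) = -2
k (Blue): min(-8, 8, 7) = -8
b (Red): max(-7, -2, -8) = -2
Left (Blue): min(1, -2) = -2
m (Blue): min(-9, -1, 4) = -9
n (Blue): min(-4, -8, -7) = -8
p (Blue): min(1, 0) = 0
c (Red): max(-9, -8, 0) = 0
q (Blue): min(-5, 3, 6, 0) = -5
r (Blue): min(1, -8, -4) = -8
d (Red): max(-5, -8) = -5
Mid (Blue): min(0, -5) = -5
top (Red): max(-2, -5) = -2
Red at top wants the highest of {Left=-2, Mid=-5}, so chooses Left.

Left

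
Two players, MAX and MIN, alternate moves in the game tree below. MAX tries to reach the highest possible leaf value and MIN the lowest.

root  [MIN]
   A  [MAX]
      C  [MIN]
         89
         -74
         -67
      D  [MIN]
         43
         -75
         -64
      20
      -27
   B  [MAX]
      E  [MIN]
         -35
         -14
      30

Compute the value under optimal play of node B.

E (MIN): min(-35, -14) = -35
B (MAX): max(-35, 30) = 30

30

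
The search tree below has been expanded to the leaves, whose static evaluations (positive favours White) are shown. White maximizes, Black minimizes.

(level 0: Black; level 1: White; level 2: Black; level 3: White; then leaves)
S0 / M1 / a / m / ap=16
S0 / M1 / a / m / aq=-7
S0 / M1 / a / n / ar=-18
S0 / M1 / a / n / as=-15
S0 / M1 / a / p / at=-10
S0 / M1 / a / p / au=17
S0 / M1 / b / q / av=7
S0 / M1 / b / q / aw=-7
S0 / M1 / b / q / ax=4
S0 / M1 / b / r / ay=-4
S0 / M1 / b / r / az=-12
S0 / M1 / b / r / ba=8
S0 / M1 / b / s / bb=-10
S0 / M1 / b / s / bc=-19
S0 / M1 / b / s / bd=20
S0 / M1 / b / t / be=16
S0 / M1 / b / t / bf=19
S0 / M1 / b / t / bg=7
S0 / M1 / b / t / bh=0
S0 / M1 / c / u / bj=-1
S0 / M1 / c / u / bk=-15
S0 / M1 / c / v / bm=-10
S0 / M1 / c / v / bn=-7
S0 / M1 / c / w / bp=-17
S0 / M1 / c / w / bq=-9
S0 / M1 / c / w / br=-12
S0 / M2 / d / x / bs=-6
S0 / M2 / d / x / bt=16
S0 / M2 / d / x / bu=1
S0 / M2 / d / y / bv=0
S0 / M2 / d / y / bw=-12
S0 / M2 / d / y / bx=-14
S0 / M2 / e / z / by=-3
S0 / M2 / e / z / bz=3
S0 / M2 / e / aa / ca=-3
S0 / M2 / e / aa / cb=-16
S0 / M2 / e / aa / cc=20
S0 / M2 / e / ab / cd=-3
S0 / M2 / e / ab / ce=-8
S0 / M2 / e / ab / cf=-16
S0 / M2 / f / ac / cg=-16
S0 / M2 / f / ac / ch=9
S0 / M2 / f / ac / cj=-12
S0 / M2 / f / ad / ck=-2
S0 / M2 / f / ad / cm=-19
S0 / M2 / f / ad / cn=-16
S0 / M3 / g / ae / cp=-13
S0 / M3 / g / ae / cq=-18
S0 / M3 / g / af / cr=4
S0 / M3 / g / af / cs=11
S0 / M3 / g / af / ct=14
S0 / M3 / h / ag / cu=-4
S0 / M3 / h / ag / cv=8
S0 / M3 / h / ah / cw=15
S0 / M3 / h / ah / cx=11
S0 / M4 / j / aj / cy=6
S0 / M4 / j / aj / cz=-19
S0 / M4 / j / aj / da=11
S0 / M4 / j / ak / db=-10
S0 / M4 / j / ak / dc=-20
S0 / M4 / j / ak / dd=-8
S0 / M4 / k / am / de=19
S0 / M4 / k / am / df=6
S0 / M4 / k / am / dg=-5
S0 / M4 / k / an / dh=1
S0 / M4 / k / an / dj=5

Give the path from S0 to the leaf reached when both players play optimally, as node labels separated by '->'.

S0 -> M2 -> d -> y -> bv

m (White): max(16, -7) = 16
n (White): max(-18, -15) = -15
p (White): max(-10, 17) = 17
a (Black): min(16, -15, 17) = -15
q (White): max(7, -7, 4) = 7
r (White): max(-4, -12, 8) = 8
s (White): max(-10, -19, 20) = 20
t (White): max(16, 19, 7, 0) = 19
b (Black): min(7, 8, 20, 19) = 7
u (White): max(-1, -15) = -1
v (White): max(-10, -7) = -7
w (White): max(-17, -9, -12) = -9
c (Black): min(-1, -7, -9) = -9
M1 (White): max(-15, 7, -9) = 7
x (White): max(-6, 16, 1) = 16
y (White): max(0, -12, -14) = 0
d (Black): min(16, 0) = 0
z (White): max(-3, 3) = 3
aa (White): max(-3, -16, 20) = 20
ab (White): max(-3, -8, -16) = -3
e (Black): min(3, 20, -3) = -3
ac (White): max(-16, 9, -12) = 9
ad (White): max(-2, -19, -16) = -2
f (Black): min(9, -2) = -2
M2 (White): max(0, -3, -2) = 0
ae (White): max(-13, -18) = -13
af (White): max(4, 11, 14) = 14
g (Black): min(-13, 14) = -13
ag (White): max(-4, 8) = 8
ah (White): max(15, 11) = 15
h (Black): min(8, 15) = 8
M3 (White): max(-13, 8) = 8
aj (White): max(6, -19, 11) = 11
ak (White): max(-10, -20, -8) = -8
j (Black): min(11, -8) = -8
am (White): max(19, 6, -5) = 19
an (White): max(1, 5) = 5
k (Black): min(19, 5) = 5
M4 (White): max(-8, 5) = 5
S0 (Black): min(7, 0, 8, 5) = 0
At S0, Black picks M2 (lowest: 0).
At M2, White picks d (highest: 0).
At d, Black picks y (lowest: 0).
At y, White picks bv (highest: 0).
Terminal value 0.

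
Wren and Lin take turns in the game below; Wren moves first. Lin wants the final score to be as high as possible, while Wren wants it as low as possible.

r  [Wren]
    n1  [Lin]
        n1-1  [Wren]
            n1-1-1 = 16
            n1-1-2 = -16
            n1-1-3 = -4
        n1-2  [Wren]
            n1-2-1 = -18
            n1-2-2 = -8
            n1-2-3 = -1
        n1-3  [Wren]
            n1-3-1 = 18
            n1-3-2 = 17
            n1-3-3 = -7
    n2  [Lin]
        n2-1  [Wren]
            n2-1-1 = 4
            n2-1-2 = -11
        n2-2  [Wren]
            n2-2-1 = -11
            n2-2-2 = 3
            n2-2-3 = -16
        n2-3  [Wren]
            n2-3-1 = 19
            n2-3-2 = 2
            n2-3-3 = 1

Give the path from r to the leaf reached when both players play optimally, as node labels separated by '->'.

n1-1 (Wren): min(16, -16, -4) = -16
n1-2 (Wren): min(-18, -8, -1) = -18
n1-3 (Wren): min(18, 17, -7) = -7
n1 (Lin): max(-16, -18, -7) = -7
n2-1 (Wren): min(4, -11) = -11
n2-2 (Wren): min(-11, 3, -16) = -16
n2-3 (Wren): min(19, 2, 1) = 1
n2 (Lin): max(-11, -16, 1) = 1
r (Wren): min(-7, 1) = -7
At r, Wren picks n1 (lowest: -7).
At n1, Lin picks n1-3 (highest: -7).
At n1-3, Wren picks n1-3-3 (lowest: -7).
Terminal value -7.

r -> n1 -> n1-3 -> n1-3-3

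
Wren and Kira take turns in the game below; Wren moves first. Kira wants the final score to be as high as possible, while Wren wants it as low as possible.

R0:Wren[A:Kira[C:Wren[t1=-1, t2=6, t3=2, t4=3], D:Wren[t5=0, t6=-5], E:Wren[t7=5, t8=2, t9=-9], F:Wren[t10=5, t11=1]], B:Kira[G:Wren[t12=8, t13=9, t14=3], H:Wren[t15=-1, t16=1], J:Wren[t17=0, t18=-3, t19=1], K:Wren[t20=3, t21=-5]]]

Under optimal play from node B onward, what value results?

G (Wren): min(8, 9, 3) = 3
H (Wren): min(-1, 1) = -1
J (Wren): min(0, -3, 1) = -3
K (Wren): min(3, -5) = -5
B (Kira): max(3, -1, -3, -5) = 3

3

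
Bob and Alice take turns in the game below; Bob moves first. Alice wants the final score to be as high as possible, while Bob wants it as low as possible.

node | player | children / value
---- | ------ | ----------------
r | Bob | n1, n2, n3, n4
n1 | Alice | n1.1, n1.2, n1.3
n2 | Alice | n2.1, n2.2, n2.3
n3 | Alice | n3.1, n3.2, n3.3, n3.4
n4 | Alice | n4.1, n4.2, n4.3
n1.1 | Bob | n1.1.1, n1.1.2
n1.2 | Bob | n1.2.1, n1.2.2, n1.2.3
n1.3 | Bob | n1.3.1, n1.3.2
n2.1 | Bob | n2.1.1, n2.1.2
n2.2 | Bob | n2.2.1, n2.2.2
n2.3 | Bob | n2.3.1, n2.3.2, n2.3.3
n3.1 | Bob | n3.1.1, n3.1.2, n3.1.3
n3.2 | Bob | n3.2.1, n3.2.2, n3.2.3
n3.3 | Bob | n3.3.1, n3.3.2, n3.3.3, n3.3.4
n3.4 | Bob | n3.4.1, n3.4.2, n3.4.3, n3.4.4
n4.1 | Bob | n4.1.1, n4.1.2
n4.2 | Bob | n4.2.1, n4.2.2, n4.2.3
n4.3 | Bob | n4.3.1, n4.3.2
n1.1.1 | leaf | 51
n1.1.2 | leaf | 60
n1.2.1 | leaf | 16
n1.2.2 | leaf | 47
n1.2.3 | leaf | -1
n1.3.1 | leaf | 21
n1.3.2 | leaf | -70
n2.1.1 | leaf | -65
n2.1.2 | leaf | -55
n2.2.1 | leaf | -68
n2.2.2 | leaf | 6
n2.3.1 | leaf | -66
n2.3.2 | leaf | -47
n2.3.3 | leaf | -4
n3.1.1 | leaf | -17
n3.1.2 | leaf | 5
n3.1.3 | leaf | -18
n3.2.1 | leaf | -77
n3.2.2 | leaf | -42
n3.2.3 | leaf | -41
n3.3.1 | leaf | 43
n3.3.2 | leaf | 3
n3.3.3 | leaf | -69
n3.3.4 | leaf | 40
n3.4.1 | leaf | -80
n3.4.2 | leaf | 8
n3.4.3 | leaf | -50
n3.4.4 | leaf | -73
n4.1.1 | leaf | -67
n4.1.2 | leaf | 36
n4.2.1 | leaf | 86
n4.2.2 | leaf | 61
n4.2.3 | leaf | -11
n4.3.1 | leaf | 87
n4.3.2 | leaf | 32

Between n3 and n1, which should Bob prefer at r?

n3

n3.1 (Bob): min(-17, 5, -18) = -18
n3.2 (Bob): min(-77, -42, -41) = -77
n3.3 (Bob): min(43, 3, -69, 40) = -69
n3.4 (Bob): min(-80, 8, -50, -73) = -80
n3 (Alice): max(-18, -77, -69, -80) = -18
n1.1 (Bob): min(51, 60) = 51
n1.2 (Bob): min(16, 47, -1) = -1
n1.3 (Bob): min(21, -70) = -70
n1 (Alice): max(51, -1, -70) = 51
Bob prefers the lower value; n3=-18, n1=51. n3 is better since -18 < 51.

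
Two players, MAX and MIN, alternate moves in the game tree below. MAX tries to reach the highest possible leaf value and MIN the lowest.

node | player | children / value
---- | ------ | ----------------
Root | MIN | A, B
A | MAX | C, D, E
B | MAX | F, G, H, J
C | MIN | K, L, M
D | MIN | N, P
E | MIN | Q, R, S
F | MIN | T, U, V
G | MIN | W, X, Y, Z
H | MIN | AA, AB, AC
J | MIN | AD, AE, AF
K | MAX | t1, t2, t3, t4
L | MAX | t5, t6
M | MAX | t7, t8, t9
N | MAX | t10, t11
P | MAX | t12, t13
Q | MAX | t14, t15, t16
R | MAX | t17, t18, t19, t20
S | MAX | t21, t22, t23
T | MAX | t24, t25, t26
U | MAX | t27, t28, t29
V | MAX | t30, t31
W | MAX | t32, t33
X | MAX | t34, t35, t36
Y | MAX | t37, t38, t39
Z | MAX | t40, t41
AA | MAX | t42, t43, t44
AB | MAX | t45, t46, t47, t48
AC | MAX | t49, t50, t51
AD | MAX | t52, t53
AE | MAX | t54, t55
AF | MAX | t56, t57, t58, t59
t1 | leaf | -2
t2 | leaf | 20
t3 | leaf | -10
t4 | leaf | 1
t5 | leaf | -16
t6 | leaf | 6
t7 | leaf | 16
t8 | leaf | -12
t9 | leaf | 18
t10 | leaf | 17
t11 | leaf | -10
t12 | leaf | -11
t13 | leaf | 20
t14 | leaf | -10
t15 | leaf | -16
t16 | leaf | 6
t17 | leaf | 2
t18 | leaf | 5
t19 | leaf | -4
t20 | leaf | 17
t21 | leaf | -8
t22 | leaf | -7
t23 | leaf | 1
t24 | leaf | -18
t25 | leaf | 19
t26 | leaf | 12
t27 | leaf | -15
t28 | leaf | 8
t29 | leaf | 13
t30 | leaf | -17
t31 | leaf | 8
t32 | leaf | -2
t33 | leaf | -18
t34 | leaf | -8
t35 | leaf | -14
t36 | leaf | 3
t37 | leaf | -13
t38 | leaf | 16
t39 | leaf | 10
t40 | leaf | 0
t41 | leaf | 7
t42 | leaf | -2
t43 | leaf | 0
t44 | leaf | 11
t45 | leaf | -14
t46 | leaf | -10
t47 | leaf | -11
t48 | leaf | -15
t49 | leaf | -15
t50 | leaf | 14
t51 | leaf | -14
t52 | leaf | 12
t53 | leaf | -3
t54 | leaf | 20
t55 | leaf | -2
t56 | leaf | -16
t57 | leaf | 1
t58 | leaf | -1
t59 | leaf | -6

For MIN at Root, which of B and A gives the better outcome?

B

T (MAX): max(-18, 19, 12) = 19
U (MAX): max(-15, 8, 13) = 13
V (MAX): max(-17, 8) = 8
F (MIN): min(19, 13, 8) = 8
W (MAX): max(-2, -18) = -2
X (MAX): max(-8, -14, 3) = 3
Y (MAX): max(-13, 16, 10) = 16
Z (MAX): max(0, 7) = 7
G (MIN): min(-2, 3, 16, 7) = -2
AA (MAX): max(-2, 0, 11) = 11
AB (MAX): max(-14, -10, -11, -15) = -10
AC (MAX): max(-15, 14, -14) = 14
H (MIN): min(11, -10, 14) = -10
AD (MAX): max(12, -3) = 12
AE (MAX): max(20, -2) = 20
AF (MAX): max(-16, 1, -1, -6) = 1
J (MIN): min(12, 20, 1) = 1
B (MAX): max(8, -2, -10, 1) = 8
K (MAX): max(-2, 20, -10, 1) = 20
L (MAX): max(-16, 6) = 6
M (MAX): max(16, -12, 18) = 18
C (MIN): min(20, 6, 18) = 6
N (MAX): max(17, -10) = 17
P (MAX): max(-11, 20) = 20
D (MIN): min(17, 20) = 17
Q (MAX): max(-10, -16, 6) = 6
R (MAX): max(2, 5, -4, 17) = 17
S (MAX): max(-8, -7, 1) = 1
E (MIN): min(6, 17, 1) = 1
A (MAX): max(6, 17, 1) = 17
MIN prefers the lower value; B=8, A=17. B is better since 8 < 17.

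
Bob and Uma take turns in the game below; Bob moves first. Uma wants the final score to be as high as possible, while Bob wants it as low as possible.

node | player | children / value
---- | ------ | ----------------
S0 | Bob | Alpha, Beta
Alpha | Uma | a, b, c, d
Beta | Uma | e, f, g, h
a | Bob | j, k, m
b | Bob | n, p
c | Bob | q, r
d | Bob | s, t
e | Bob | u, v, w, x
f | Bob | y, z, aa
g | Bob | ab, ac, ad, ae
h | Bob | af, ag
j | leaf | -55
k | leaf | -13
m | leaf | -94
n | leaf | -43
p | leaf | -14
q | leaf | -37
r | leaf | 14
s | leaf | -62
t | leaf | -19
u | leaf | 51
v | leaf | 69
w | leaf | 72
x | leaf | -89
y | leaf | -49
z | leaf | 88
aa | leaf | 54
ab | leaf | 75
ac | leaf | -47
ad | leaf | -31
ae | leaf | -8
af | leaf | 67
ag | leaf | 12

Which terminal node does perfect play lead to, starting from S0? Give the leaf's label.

q

a (Bob): min(-55, -13, -94) = -94
b (Bob): min(-43, -14) = -43
c (Bob): min(-37, 14) = -37
d (Bob): min(-62, -19) = -62
Alpha (Uma): max(-94, -43, -37, -62) = -37
e (Bob): min(51, 69, 72, -89) = -89
f (Bob): min(-49, 88, 54) = -49
g (Bob): min(75, -47, -31, -8) = -47
h (Bob): min(67, 12) = 12
Beta (Uma): max(-89, -49, -47, 12) = 12
S0 (Bob): min(-37, 12) = -37
At S0, Bob picks Alpha (lowest: -37).
At Alpha, Uma picks c (highest: -37).
At c, Bob picks q (lowest: -37).
Terminal value -37.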